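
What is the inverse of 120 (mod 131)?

131 = 1*120 + 11
120 = 10*11 + 10
11 = 1*10 + 1
10 = 10*1 + 0
gcd(120, 131) = 1, so the inverse exists.
Back-substitute for 1:
1 = 1*11 − 1*10
  = −1*120 + 11*11
  = 11*131 − 12*120
So 120⁻¹ ≡ −12 ≡ 119 (mod 131).

119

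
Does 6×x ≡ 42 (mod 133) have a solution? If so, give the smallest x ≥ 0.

7

gcd(6, 133) = 1, so a unique solution mod 133 exists.
6⁻¹ ≡ 111 (mod 133).
x ≡ 111×42 ≡ 7 (mod 133).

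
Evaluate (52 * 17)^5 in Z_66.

56

52 * 17 = 884 ≡ 26 (mod 66)
(26)^5 ≡ 56 (mod 66)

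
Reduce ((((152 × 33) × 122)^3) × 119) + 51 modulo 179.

126

152 × 33 = 5016 ≡ 4 (mod 179)
4 × 122 = 488 ≡ 130 (mod 179)
(130)^3 ≡ 133 (mod 179)
133 × 119 = 15827 ≡ 75 (mod 179)
75 + 51 = 126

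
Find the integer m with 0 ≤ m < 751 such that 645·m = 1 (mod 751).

751 = 1·645 + 106
645 = 6·106 + 9
106 = 11·9 + 7
9 = 1·7 + 2
7 = 3·2 + 1
2 = 2·1 + 0
gcd(645, 751) = 1, so the inverse exists.
Back-substitute for 1:
1 = 1·7 − 3·2
  = −3·9 + 4·7
  = 4·106 − 47·9
  = −47·645 + 286·106
  = 286·751 − 333·645
So 645⁻¹ ≡ −333 ≡ 418 (mod 751).

418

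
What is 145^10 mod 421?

145^1 ≡ 145 (mod 421)
145^2 ≡ 145^2 = 21025 ≡ 396 (mod 421)
145^4 ≡ 396^2 = 156816 ≡ 204 (mod 421)
145^8 ≡ 204^2 = 41616 ≡ 358 (mod 421)
145^10 = 145^8 × 145^2 ≡ 358 × 396 (mod 421).
358 × 396 = 141768 ≡ 312 (mod 421).

312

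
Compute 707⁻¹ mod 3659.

1977

3659 = 5×707 + 124
707 = 5×124 + 87
124 = 1×87 + 37
87 = 2×37 + 13
37 = 2×13 + 11
13 = 1×11 + 2
11 = 5×2 + 1
2 = 2×1 + 0
gcd(707, 3659) = 1, so the inverse exists.
Back-substitute for 1:
1 = 1×11 − 5×2
  = −5×13 + 6×11
  = 6×37 − 17×13
  = −17×87 + 40×37
  = 40×124 − 57×87
  = −57×707 + 325×124
  = 325×3659 − 1682×707
So 707⁻¹ ≡ −1682 ≡ 1977 (mod 3659).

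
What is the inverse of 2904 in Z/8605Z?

4584

8605 = 2·2904 + 2797
2904 = 1·2797 + 107
2797 = 26·107 + 15
107 = 7·15 + 2
15 = 7·2 + 1
2 = 2·1 + 0
gcd(2904, 8605) = 1, so the inverse exists.
Bézout: 1 = 1357·8605 − 4021·2904.
So 2904⁻¹ ≡ −4021 ≡ 4584 (mod 8605).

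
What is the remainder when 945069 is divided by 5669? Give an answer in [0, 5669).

4015

945069 = 166*5669 + 4015, so 945069 ≡ 4015 (mod 5669).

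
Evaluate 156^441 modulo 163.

133

Using repeated squaring:
441 in binary is 110111001, i.e. 441 = 256 + 128 + 32 + 16 + 8 + 1.
156^1 ≡ 156 (mod 163)
156^2 ≡ 156^2 = 24336 ≡ 49 (mod 163)
156^4 ≡ 49^2 = 2401 ≡ 119 (mod 163)
156^8 ≡ 119^2 = 14161 ≡ 143 (mod 163)
156^16 ≡ 143^2 = 20449 ≡ 74 (mod 163)
156^32 ≡ 74^2 = 5476 ≡ 97 (mod 163)
156^64 ≡ 97^2 = 9409 ≡ 118 (mod 163)
156^128 ≡ 118^2 = 13924 ≡ 69 (mod 163)
156^256 ≡ 69^2 = 4761 ≡ 34 (mod 163)
156^441 = 156^256 × 156^128 × 156^32 × 156^16 × 156^8 × 156^1 ≡ 34 × 69 × 97 × 74 × 143 × 156 (mod 163).
Accumulate the product:
34 × 69 = 2346 ≡ 64
64 × 97 = 6208 ≡ 14
14 × 74 = 1036 ≡ 58
58 × 143 = 8294 ≡ 144
144 × 156 = 22464 ≡ 133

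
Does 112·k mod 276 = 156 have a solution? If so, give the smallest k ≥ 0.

63

gcd(112, 276) = 4, and 4 | 156, so solutions exist.
Divide through by 4: 28·k ≡ 39 (mod 69).
28⁻¹ ≡ 37 (mod 69).
k ≡ 37·39 ≡ 63 (mod 69).
The smallest non-negative solution is k = 63.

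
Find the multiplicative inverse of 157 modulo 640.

640 = 4×157 + 12
157 = 13×12 + 1
12 = 12×1 + 0
gcd(157, 640) = 1, so the inverse exists.
Back-substitute for 1:
1 = 1×157 − 13×12
  = −13×640 + 53×157
So 157⁻¹ ≡ 53 (mod 640).

53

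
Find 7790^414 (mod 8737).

100

By square-and-multiply:
414 in binary is 110011110, i.e. 414 = 256 + 128 + 16 + 8 + 4 + 2.
7790^1 ≡ 7790 (mod 8737)
7790^2 ≡ 7790^2 = 60684100 ≡ 5635 (mod 8737)
7790^4 ≡ 5635^2 = 31753225 ≡ 2967 (mod 8737)
7790^8 ≡ 2967^2 = 8803089 ≡ 4930 (mod 8737)
7790^16 ≡ 4930^2 = 24304900 ≡ 7303 (mod 8737)
7790^32 ≡ 7303^2 = 53333809 ≡ 3161 (mod 8737)
7790^64 ≡ 3161^2 = 9991921 ≡ 5530 (mod 8737)
7790^128 ≡ 5530^2 = 30580900 ≡ 1400 (mod 8737)
7790^256 ≡ 1400^2 = 1960000 ≡ 2912 (mod 8737)
7790^414 = 7790^256 * 7790^128 * 7790^16 * 7790^8 * 7790^4 * 7790^2 ≡ 2912 * 1400 * 7303 * 4930 * 2967 * 5635 (mod 8737).
Accumulate the product:
2912 * 1400 = 4076800 ≡ 5358
5358 * 7303 = 39129474 ≡ 5188
5188 * 4930 = 25576840 ≡ 3641
3641 * 2967 = 10802847 ≡ 3915
3915 * 5635 = 22061025 ≡ 100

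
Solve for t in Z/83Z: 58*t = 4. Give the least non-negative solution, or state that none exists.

gcd(58, 83) = 1, so a unique solution mod 83 exists.
58⁻¹ ≡ 73 (mod 83).
t ≡ 73*4 ≡ 43 (mod 83).

43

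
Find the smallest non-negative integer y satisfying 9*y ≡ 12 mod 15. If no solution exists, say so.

gcd(9, 15) = 3, and 3 | 12, so solutions exist.
Divide through by 3: 3*y = 4 (mod 5).
3⁻¹ ≡ 2 (mod 5).
y ≡ 2*4 ≡ 3 (mod 5).
The smallest non-negative solution is y = 3.

3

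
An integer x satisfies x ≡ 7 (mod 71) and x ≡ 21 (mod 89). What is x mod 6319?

1356

71⁻¹ mod 89: 71*84 ≡ 1 (mod 89), so 71⁻¹ ≡ 84.
x = 7 + 71*((21 − 7)*84 mod 89) = 7 + 71*19 = 1356.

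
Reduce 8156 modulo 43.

29

8156 = 189·43 + 29, so 8156 ≡ 29 (mod 43).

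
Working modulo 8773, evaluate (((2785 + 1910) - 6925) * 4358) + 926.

3070

2785 + 1910 = 4695
4695 - 6925 = -2230 ≡ 6543 (mod 8773)
6543 * 4358 = 28514394 ≡ 2144 (mod 8773)
2144 + 926 = 3070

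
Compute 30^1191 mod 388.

30^1 ≡ 30 (mod 388)
30^2 ≡ 30^2 = 900 ≡ 124 (mod 388)
30^4 ≡ 124^2 = 15376 ≡ 244 (mod 388)
30^8 ≡ 244^2 = 59536 ≡ 172 (mod 388)
30^16 ≡ 172^2 = 29584 ≡ 96 (mod 388)
30^32 ≡ 96^2 = 9216 ≡ 292 (mod 388)
30^64 ≡ 292^2 = 85264 ≡ 292 (mod 388)
30^128 ≡ 292^2 = 85264 ≡ 292 (mod 388)
30^256 ≡ 292^2 = 85264 ≡ 292 (mod 388)
30^512 ≡ 292^2 = 85264 ≡ 292 (mod 388)
30^1024 ≡ 292^2 = 85264 ≡ 292 (mod 388)
30^1191 = 30^1024 × 30^128 × 30^32 × 30^4 × 30^2 × 30^1 ≡ 292 × 292 × 292 × 244 × 124 × 30 (mod 388).
Accumulate the product:
292 × 292 = 85264 ≡ 292
292 × 292 = 85264 ≡ 292
292 × 244 = 71248 ≡ 244
244 × 124 = 30256 ≡ 380
380 × 30 = 11400 ≡ 148

148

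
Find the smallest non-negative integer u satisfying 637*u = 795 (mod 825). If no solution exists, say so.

gcd(637, 825) = 1, so a unique solution mod 825 exists.
637⁻¹ ≡ 373 (mod 825).
u ≡ 373*795 ≡ 360 (mod 825).

360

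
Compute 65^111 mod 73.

72

By square-and-multiply:
111 in binary is 1101111, i.e. 111 = 64 + 32 + 8 + 4 + 2 + 1.
65^1 ≡ 65 (mod 73)
65^2 ≡ 65^2 = 4225 ≡ 64 (mod 73)
65^4 ≡ 64^2 = 4096 ≡ 8 (mod 73)
65^8 ≡ 8^2 = 64 (mod 73)
65^16 ≡ 64^2 = 4096 ≡ 8 (mod 73)
65^32 ≡ 8^2 = 64 (mod 73)
65^64 ≡ 64^2 = 4096 ≡ 8 (mod 73)
65^111 = 65^64 * 65^32 * 65^8 * 65^4 * 65^2 * 65^1 ≡ 8 * 64 * 64 * 8 * 64 * 65 (mod 73).
Accumulate the product:
8 * 64 = 512 ≡ 1
1 * 64 = 64
64 * 8 = 512 ≡ 1
1 * 64 = 64
64 * 65 = 4160 ≡ 72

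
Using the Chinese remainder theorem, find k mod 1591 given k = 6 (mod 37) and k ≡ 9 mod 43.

37⁻¹ mod 43: 37*7 ≡ 1 (mod 43), so 37⁻¹ ≡ 7.
k = 6 + 37*((9 − 6)*7 mod 43) = 6 + 37*21 = 783.
Check: 783 mod 37 = 6, 783 mod 43 = 9. ✓

783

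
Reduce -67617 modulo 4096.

2015

-67617 = -17×4096 + 2015, so -67617 ≡ 2015 (mod 4096).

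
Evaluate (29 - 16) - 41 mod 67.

29 - 16 = 13
13 - 41 = -28 ≡ 39 (mod 67)

39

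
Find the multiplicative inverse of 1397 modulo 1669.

767

Run the extended Euclidean algorithm:
1669 = 1×1397 + 272
1397 = 5×272 + 37
272 = 7×37 + 13
37 = 2×13 + 11
13 = 1×11 + 2
11 = 5×2 + 1
2 = 2×1 + 0
gcd(1397, 1669) = 1, so the inverse exists.
Back-substitute for 1:
1 = 1×11 − 5×2
  = −5×13 + 6×11
  = 6×37 − 17×13
  = −17×272 + 125×37
  = 125×1397 − 642×272
  = −642×1669 + 767×1397
So 1397⁻¹ ≡ 767 (mod 1669).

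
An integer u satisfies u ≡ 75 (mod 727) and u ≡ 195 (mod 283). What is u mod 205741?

83680

727⁻¹ mod 283: 727×225 ≡ 1 (mod 283), so 727⁻¹ ≡ 225.
u = 75 + 727×((195 − 75)×225 mod 283) = 75 + 727×115 = 83680.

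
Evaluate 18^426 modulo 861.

Using repeated squaring:
18^1 ≡ 18 (mod 861)
18^2 ≡ 18^2 = 324 (mod 861)
18^4 ≡ 324^2 = 104976 ≡ 795 (mod 861)
18^8 ≡ 795^2 = 632025 ≡ 51 (mod 861)
18^16 ≡ 51^2 = 2601 ≡ 18 (mod 861)
18^32 ≡ 18^2 = 324 (mod 861)
18^64 ≡ 324^2 = 104976 ≡ 795 (mod 861)
18^128 ≡ 795^2 = 632025 ≡ 51 (mod 861)
18^256 ≡ 51^2 = 2601 ≡ 18 (mod 861)
18^426 = 18^256 · 18^128 · 18^32 · 18^8 · 18^2 ≡ 18 · 51 · 324 · 51 · 324 (mod 861).
Accumulate the product:
18 · 51 = 918 ≡ 57
57 · 324 = 18468 ≡ 387
387 · 51 = 19737 ≡ 795
795 · 324 = 257580 ≡ 141

141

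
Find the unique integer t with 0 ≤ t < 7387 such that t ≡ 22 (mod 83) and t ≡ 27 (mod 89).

1184

83⁻¹ mod 89: 83*74 ≡ 1 (mod 89), so 83⁻¹ ≡ 74.
t = 22 + 83*((27 − 22)*74 mod 89) = 22 + 83*14 = 1184.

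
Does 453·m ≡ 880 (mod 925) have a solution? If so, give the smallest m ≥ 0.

gcd(453, 925) = 1, so a unique solution mod 925 exists.
453⁻¹ ≡ 292 (mod 925).
m ≡ 292·880 ≡ 735 (mod 925).

735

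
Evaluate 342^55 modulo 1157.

55 in binary is 110111, i.e. 55 = 32 + 16 + 4 + 2 + 1.
342^1 ≡ 342 (mod 1157)
342^2 ≡ 342^2 = 116964 ≡ 107 (mod 1157)
342^4 ≡ 107^2 = 11449 ≡ 1036 (mod 1157)
342^8 ≡ 1036^2 = 1073296 ≡ 757 (mod 1157)
342^16 ≡ 757^2 = 573049 ≡ 334 (mod 1157)
342^32 ≡ 334^2 = 111556 ≡ 484 (mod 1157)
342^55 = 342^32 · 342^16 · 342^4 · 342^2 · 342^1 ≡ 484 · 334 · 1036 · 107 · 342 (mod 1157).
Accumulate the product:
484 · 334 = 161656 ≡ 833
833 · 1036 = 862988 ≡ 1023
1023 · 107 = 109461 ≡ 703
703 · 342 = 240426 ≡ 927

927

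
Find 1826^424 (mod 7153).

2119

424 in binary is 110101000, i.e. 424 = 256 + 128 + 32 + 8.
1826^1 ≡ 1826 (mod 7153)
1826^2 ≡ 1826^2 = 3334276 ≡ 978 (mod 7153)
1826^4 ≡ 978^2 = 956484 ≡ 5135 (mod 7153)
1826^8 ≡ 5135^2 = 26368225 ≡ 2267 (mod 7153)
1826^16 ≡ 2267^2 = 5139289 ≡ 3435 (mod 7153)
1826^32 ≡ 3435^2 = 11799225 ≡ 3928 (mod 7153)
1826^64 ≡ 3928^2 = 15429184 ≡ 163 (mod 7153)
1826^128 ≡ 163^2 = 26569 ≡ 5110 (mod 7153)
1826^256 ≡ 5110^2 = 26112100 ≡ 3650 (mod 7153)
1826^424 = 1826^256 × 1826^128 × 1826^32 × 1826^8 ≡ 3650 × 5110 × 3928 × 2267 (mod 7153).
Accumulate the product:
3650 × 5110 = 18651500 ≡ 3629
3629 × 3928 = 14254712 ≡ 5936
5936 × 2267 = 13456912 ≡ 2119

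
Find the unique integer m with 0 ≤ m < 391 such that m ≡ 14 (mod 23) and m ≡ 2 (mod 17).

23⁻¹ mod 17: 23*3 ≡ 1 (mod 17), so 23⁻¹ ≡ 3.
m = 14 + 23*((2 − 14)*3 mod 17) = 14 + 23*15 = 359.

359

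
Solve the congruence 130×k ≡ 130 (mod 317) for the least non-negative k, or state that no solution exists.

1

gcd(130, 317) = 1, so a unique solution mod 317 exists.
130⁻¹ ≡ 139 (mod 317).
k ≡ 139×130 ≡ 1 (mod 317).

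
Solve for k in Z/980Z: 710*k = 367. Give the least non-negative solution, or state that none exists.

no solution

gcd(710, 980) = 10, and 10 does not divide 367.
So the congruence has no solution.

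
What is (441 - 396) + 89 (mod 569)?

134

441 - 396 = 45
45 + 89 = 134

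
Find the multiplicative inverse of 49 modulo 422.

Run the extended Euclidean algorithm:
422 = 8×49 + 30
49 = 1×30 + 19
30 = 1×19 + 11
19 = 1×11 + 8
11 = 1×8 + 3
8 = 2×3 + 2
3 = 1×2 + 1
2 = 2×1 + 0
gcd(49, 422) = 1, so the inverse exists.
Back-substitute for 1:
1 = 1×3 − 1×2
  = −1×8 + 3×3
  = 3×11 − 4×8
  = −4×19 + 7×11
  = 7×30 − 11×19
  = −11×49 + 18×30
  = 18×422 − 155×49
So 49⁻¹ ≡ −155 ≡ 267 (mod 422).

267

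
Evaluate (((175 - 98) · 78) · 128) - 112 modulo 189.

182

175 - 98 = 77
77 · 78 = 6006 ≡ 147 (mod 189)
147 · 128 = 18816 ≡ 105 (mod 189)
105 - 112 = -7 ≡ 182 (mod 189)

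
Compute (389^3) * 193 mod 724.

(389)^3 ≡ 497 (mod 724)
497 * 193 = 95921 ≡ 353 (mod 724)

353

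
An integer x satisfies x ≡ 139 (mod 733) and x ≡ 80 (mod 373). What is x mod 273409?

108623

733⁻¹ mod 373: 733*86 ≡ 1 (mod 373), so 733⁻¹ ≡ 86.
x = 139 + 733*((80 − 139)*86 mod 373) = 139 + 733*148 = 108623.
Check: 108623 mod 733 = 139, 108623 mod 373 = 80. ✓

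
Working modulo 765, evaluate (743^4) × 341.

761

(743)^4 ≡ 166 (mod 765)
166 × 341 = 56606 ≡ 761 (mod 765)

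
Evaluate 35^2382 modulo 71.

18

Using repeated squaring:
35^1 ≡ 35 (mod 71)
35^2 ≡ 35^2 = 1225 ≡ 18 (mod 71)
35^4 ≡ 18^2 = 324 ≡ 40 (mod 71)
35^8 ≡ 40^2 = 1600 ≡ 38 (mod 71)
35^16 ≡ 38^2 = 1444 ≡ 24 (mod 71)
35^32 ≡ 24^2 = 576 ≡ 8 (mod 71)
35^64 ≡ 8^2 = 64 (mod 71)
35^128 ≡ 64^2 = 4096 ≡ 49 (mod 71)
35^256 ≡ 49^2 = 2401 ≡ 58 (mod 71)
35^512 ≡ 58^2 = 3364 ≡ 27 (mod 71)
35^1024 ≡ 27^2 = 729 ≡ 19 (mod 71)
35^2048 ≡ 19^2 = 361 ≡ 6 (mod 71)
35^2382 = 35^2048 · 35^256 · 35^64 · 35^8 · 35^4 · 35^2 ≡ 6 · 58 · 64 · 38 · 40 · 18 (mod 71).
Accumulate the product:
6 · 58 = 348 ≡ 64
64 · 64 = 4096 ≡ 49
49 · 38 = 1862 ≡ 16
16 · 40 = 640 ≡ 1
1 · 18 = 18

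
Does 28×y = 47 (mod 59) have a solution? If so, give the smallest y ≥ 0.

gcd(28, 59) = 1, so a unique solution mod 59 exists.
28⁻¹ ≡ 19 (mod 59).
y ≡ 19×47 ≡ 8 (mod 59).

8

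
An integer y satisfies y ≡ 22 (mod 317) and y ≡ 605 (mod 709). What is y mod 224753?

216850

317⁻¹ mod 709: 317·501 ≡ 1 (mod 709), so 317⁻¹ ≡ 501.
y = 22 + 317·((605 − 22)·501 mod 709) = 22 + 317·684 = 216850.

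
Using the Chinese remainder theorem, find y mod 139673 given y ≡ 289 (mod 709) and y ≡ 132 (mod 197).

709⁻¹ mod 197: 709*192 ≡ 1 (mod 197), so 709⁻¹ ≡ 192.
y = 289 + 709*((132 − 289)*192 mod 197) = 289 + 709*194 = 137835.
Check: 137835 mod 709 = 289, 137835 mod 197 = 132. ✓

137835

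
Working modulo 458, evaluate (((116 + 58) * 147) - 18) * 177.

454

116 + 58 = 174
174 * 147 = 25578 ≡ 388 (mod 458)
388 - 18 = 370
370 * 177 = 65490 ≡ 454 (mod 458)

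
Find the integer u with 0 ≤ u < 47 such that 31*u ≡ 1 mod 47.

By the extended Euclidean algorithm:
47 = 1×31 + 16
31 = 1×16 + 15
16 = 1×15 + 1
15 = 15×1 + 0
gcd(31, 47) = 1, so the inverse exists.
Back-substitute for 1:
1 = 1×16 − 1×15
  = −1×31 + 2×16
  = 2×47 − 3×31
So 31⁻¹ ≡ −3 ≡ 44 (mod 47).

44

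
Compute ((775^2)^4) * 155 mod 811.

101

(775)^2 ≡ 485 (mod 811)
(485)^4 ≡ 414 (mod 811)
414 * 155 = 64170 ≡ 101 (mod 811)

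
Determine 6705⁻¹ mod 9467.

Run the extended Euclidean algorithm:
9467 = 1×6705 + 2762
6705 = 2×2762 + 1181
2762 = 2×1181 + 400
1181 = 2×400 + 381
400 = 1×381 + 19
381 = 20×19 + 1
19 = 19×1 + 0
gcd(6705, 9467) = 1, so the inverse exists.
Back-substitute for 1:
1 = 1×381 − 20×19
  = −20×400 + 21×381
  = 21×1181 − 62×400
  = −62×2762 + 145×1181
  = 145×6705 − 352×2762
  = −352×9467 + 497×6705
So 6705⁻¹ ≡ 497 (mod 9467).

497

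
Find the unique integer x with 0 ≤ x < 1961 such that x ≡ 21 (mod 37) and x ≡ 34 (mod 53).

37⁻¹ mod 53: 37·43 ≡ 1 (mod 53), so 37⁻¹ ≡ 43.
x = 21 + 37·((34 − 21)·43 mod 53) = 21 + 37·29 = 1094.
Check: 1094 mod 37 = 21, 1094 mod 53 = 34. ✓

1094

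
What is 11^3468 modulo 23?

Compute successive squares:
11^1 ≡ 11 (mod 23)
11^2 ≡ 11^2 = 121 ≡ 6 (mod 23)
11^4 ≡ 6^2 = 36 ≡ 13 (mod 23)
11^8 ≡ 13^2 = 169 ≡ 8 (mod 23)
11^16 ≡ 8^2 = 64 ≡ 18 (mod 23)
11^32 ≡ 18^2 = 324 ≡ 2 (mod 23)
11^64 ≡ 2^2 = 4 (mod 23)
11^128 ≡ 4^2 = 16 (mod 23)
11^256 ≡ 16^2 = 256 ≡ 3 (mod 23)
11^512 ≡ 3^2 = 9 (mod 23)
11^1024 ≡ 9^2 = 81 ≡ 12 (mod 23)
11^2048 ≡ 12^2 = 144 ≡ 6 (mod 23)
11^3468 = 11^2048 · 11^1024 · 11^256 · 11^128 · 11^8 · 11^4 ≡ 6 · 12 · 3 · 16 · 8 · 13 (mod 23).
Accumulate the product:
6 · 12 = 72 ≡ 3
3 · 3 = 9
9 · 16 = 144 ≡ 6
6 · 8 = 48 ≡ 2
2 · 13 = 26 ≡ 3

3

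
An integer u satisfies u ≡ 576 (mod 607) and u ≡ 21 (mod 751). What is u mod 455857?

240341

607⁻¹ mod 751: 607×412 ≡ 1 (mod 751), so 607⁻¹ ≡ 412.
u = 576 + 607×((21 − 576)×412 mod 751) = 576 + 607×395 = 240341.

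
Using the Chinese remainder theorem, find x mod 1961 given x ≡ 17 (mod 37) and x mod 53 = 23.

37⁻¹ mod 53: 37·43 ≡ 1 (mod 53), so 37⁻¹ ≡ 43.
x = 17 + 37·((23 − 17)·43 mod 53) = 17 + 37·46 = 1719.
Check: 1719 mod 37 = 17, 1719 mod 53 = 23. ✓

1719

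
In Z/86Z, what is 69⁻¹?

5

Run the extended Euclidean algorithm:
86 = 1·69 + 17
69 = 4·17 + 1
17 = 17·1 + 0
gcd(69, 86) = 1, so the inverse exists.
Back-substitute for 1:
1 = 1·69 − 4·17
  = −4·86 + 5·69
So 69⁻¹ ≡ 5 (mod 86).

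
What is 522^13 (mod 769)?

13 in binary is 1101, i.e. 13 = 8 + 4 + 1.
522^1 ≡ 522 (mod 769)
522^2 ≡ 522^2 = 272484 ≡ 258 (mod 769)
522^4 ≡ 258^2 = 66564 ≡ 430 (mod 769)
522^8 ≡ 430^2 = 184900 ≡ 340 (mod 769)
522^13 = 522^8 · 522^4 · 522^1 ≡ 340 · 430 · 522 (mod 769).
Accumulate the product:
340 · 430 = 146200 ≡ 90
90 · 522 = 46980 ≡ 71

71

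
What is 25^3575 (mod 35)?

Using repeated squaring:
25^1 ≡ 25 (mod 35)
25^2 ≡ 25^2 = 625 ≡ 30 (mod 35)
25^4 ≡ 30^2 = 900 ≡ 25 (mod 35)
25^8 ≡ 25^2 = 625 ≡ 30 (mod 35)
25^16 ≡ 30^2 = 900 ≡ 25 (mod 35)
25^32 ≡ 25^2 = 625 ≡ 30 (mod 35)
25^64 ≡ 30^2 = 900 ≡ 25 (mod 35)
25^128 ≡ 25^2 = 625 ≡ 30 (mod 35)
25^256 ≡ 30^2 = 900 ≡ 25 (mod 35)
25^512 ≡ 25^2 = 625 ≡ 30 (mod 35)
25^1024 ≡ 30^2 = 900 ≡ 25 (mod 35)
25^2048 ≡ 25^2 = 625 ≡ 30 (mod 35)
25^3575 = 25^2048 × 25^1024 × 25^256 × 25^128 × 25^64 × 25^32 × 25^16 × 25^4 × 25^2 × 25^1 ≡ 30 × 25 × 25 × 30 × 25 × 30 × 25 × 25 × 30 × 25 (mod 35).
Accumulate the product:
30 × 25 = 750 ≡ 15
15 × 25 = 375 ≡ 25
25 × 30 = 750 ≡ 15
15 × 25 = 375 ≡ 25
25 × 30 = 750 ≡ 15
15 × 25 = 375 ≡ 25
25 × 25 = 625 ≡ 30
30 × 30 = 900 ≡ 25
25 × 25 = 625 ≡ 30

30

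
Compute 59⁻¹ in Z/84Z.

Run the extended Euclidean algorithm:
84 = 1×59 + 25
59 = 2×25 + 9
25 = 2×9 + 7
9 = 1×7 + 2
7 = 3×2 + 1
2 = 2×1 + 0
gcd(59, 84) = 1, so the inverse exists.
Bézout: 1 = 26×84 − 37×59.
So 59⁻¹ ≡ −37 ≡ 47 (mod 84).

47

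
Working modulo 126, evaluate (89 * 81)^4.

99

89 * 81 = 7209 ≡ 27 (mod 126)
(27)^4 ≡ 99 (mod 126)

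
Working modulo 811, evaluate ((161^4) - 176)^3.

(161)^4 ≡ 150 (mod 811)
150 - 176 = -26 ≡ 785 (mod 811)
(785)^3 ≡ 266 (mod 811)

266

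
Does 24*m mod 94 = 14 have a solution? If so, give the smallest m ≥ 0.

28

gcd(24, 94) = 2, and 2 | 14, so solutions exist.
Divide through by 2: 12*m = 7 (mod 47).
12⁻¹ ≡ 4 (mod 47).
m ≡ 4*7 ≡ 28 (mod 47).
The smallest non-negative solution is m = 28.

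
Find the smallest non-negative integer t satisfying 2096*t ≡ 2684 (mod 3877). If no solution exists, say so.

1814

gcd(2096, 3877) = 1, so a unique solution mod 3877 exists.
2096⁻¹ ≡ 3557 (mod 3877).
t ≡ 3557*2684 ≡ 1814 (mod 3877).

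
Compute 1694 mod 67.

1694 = 25×67 + 19, so 1694 ≡ 19 (mod 67).

19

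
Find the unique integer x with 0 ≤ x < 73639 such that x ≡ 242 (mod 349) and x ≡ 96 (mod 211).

940

349⁻¹ mod 211: 349·26 ≡ 1 (mod 211), so 349⁻¹ ≡ 26.
x = 242 + 349·((96 − 242)·26 mod 211) = 242 + 349·2 = 940.
Check: 940 mod 349 = 242, 940 mod 211 = 96. ✓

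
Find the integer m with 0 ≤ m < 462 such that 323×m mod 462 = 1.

Apply the Euclidean algorithm and back-substitute:
462 = 1*323 + 139
323 = 2*139 + 45
139 = 3*45 + 4
45 = 11*4 + 1
4 = 4*1 + 0
gcd(323, 462) = 1, so the inverse exists.
Bézout: 1 = −79*462 + 113*323.
So 323⁻¹ ≡ 113 (mod 462).

113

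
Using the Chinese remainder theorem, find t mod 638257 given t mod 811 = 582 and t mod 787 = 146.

811⁻¹ mod 787: 811·164 ≡ 1 (mod 787), so 811⁻¹ ≡ 164.
t = 582 + 811·((146 − 582)·164 mod 787) = 582 + 811·113 = 92225.

92225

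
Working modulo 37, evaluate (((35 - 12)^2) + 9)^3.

35 - 12 = 23
(23)^2 ≡ 11 (mod 37)
11 + 9 = 20
(20)^3 ≡ 8 (mod 37)

8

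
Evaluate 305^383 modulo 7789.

383 in binary is 101111111, i.e. 383 = 256 + 64 + 32 + 16 + 8 + 4 + 2 + 1.
305^1 ≡ 305 (mod 7789)
305^2 ≡ 305^2 = 93025 ≡ 7346 (mod 7789)
305^4 ≡ 7346^2 = 53963716 ≡ 1524 (mod 7789)
305^8 ≡ 1524^2 = 2322576 ≡ 1454 (mod 7789)
305^16 ≡ 1454^2 = 2114116 ≡ 3297 (mod 7789)
305^32 ≡ 3297^2 = 10870209 ≡ 4554 (mod 7789)
305^64 ≡ 4554^2 = 20738916 ≡ 4598 (mod 7789)
305^128 ≡ 4598^2 = 21141604 ≡ 2258 (mod 7789)
305^256 ≡ 2258^2 = 5098564 ≡ 4558 (mod 7789)
305^383 = 305^256 · 305^64 · 305^32 · 305^16 · 305^8 · 305^4 · 305^2 · 305^1 ≡ 4558 · 4598 · 4554 · 3297 · 1454 · 1524 · 7346 · 305 (mod 7789).
Accumulate the product:
4558 · 4598 = 20957684 ≡ 5274
5274 · 4554 = 24017796 ≡ 4309
4309 · 3297 = 14206773 ≡ 7426
7426 · 1454 = 10797404 ≡ 1850
1850 · 1524 = 2819400 ≡ 7571
7571 · 7346 = 55616566 ≡ 3106
3106 · 305 = 947330 ≡ 4861

4861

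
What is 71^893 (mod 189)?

8

Compute successive squares:
893 in binary is 1101111101, i.e. 893 = 512 + 256 + 64 + 32 + 16 + 8 + 4 + 1.
71^1 ≡ 71 (mod 189)
71^2 ≡ 71^2 = 5041 ≡ 127 (mod 189)
71^4 ≡ 127^2 = 16129 ≡ 64 (mod 189)
71^8 ≡ 64^2 = 4096 ≡ 127 (mod 189)
71^16 ≡ 127^2 = 16129 ≡ 64 (mod 189)
71^32 ≡ 64^2 = 4096 ≡ 127 (mod 189)
71^64 ≡ 127^2 = 16129 ≡ 64 (mod 189)
71^128 ≡ 64^2 = 4096 ≡ 127 (mod 189)
71^256 ≡ 127^2 = 16129 ≡ 64 (mod 189)
71^512 ≡ 64^2 = 4096 ≡ 127 (mod 189)
71^893 = 71^512 · 71^256 · 71^64 · 71^32 · 71^16 · 71^8 · 71^4 · 71^1 ≡ 127 · 64 · 64 · 127 · 64 · 127 · 64 · 71 (mod 189).
Accumulate the product:
127 · 64 = 8128 ≡ 1
1 · 64 = 64
64 · 127 = 8128 ≡ 1
1 · 64 = 64
64 · 127 = 8128 ≡ 1
1 · 64 = 64
64 · 71 = 4544 ≡ 8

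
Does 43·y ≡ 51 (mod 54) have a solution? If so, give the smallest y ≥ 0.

15

gcd(43, 54) = 1, so a unique solution mod 54 exists.
43⁻¹ ≡ 49 (mod 54).
y ≡ 49·51 ≡ 15 (mod 54).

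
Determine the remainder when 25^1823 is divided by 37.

1823 in binary is 11100011111, i.e. 1823 = 1024 + 512 + 256 + 16 + 8 + 4 + 2 + 1.
25^1 ≡ 25 (mod 37)
25^2 ≡ 25^2 = 625 ≡ 33 (mod 37)
25^4 ≡ 33^2 = 1089 ≡ 16 (mod 37)
25^8 ≡ 16^2 = 256 ≡ 34 (mod 37)
25^16 ≡ 34^2 = 1156 ≡ 9 (mod 37)
25^32 ≡ 9^2 = 81 ≡ 7 (mod 37)
25^64 ≡ 7^2 = 49 ≡ 12 (mod 37)
25^128 ≡ 12^2 = 144 ≡ 33 (mod 37)
25^256 ≡ 33^2 = 1089 ≡ 16 (mod 37)
25^512 ≡ 16^2 = 256 ≡ 34 (mod 37)
25^1024 ≡ 34^2 = 1156 ≡ 9 (mod 37)
25^1823 = 25^1024 · 25^512 · 25^256 · 25^16 · 25^8 · 25^4 · 25^2 · 25^1 ≡ 9 · 34 · 16 · 9 · 34 · 16 · 33 · 25 (mod 37).
Accumulate the product:
9 · 34 = 306 ≡ 10
10 · 16 = 160 ≡ 12
12 · 9 = 108 ≡ 34
34 · 34 = 1156 ≡ 9
9 · 16 = 144 ≡ 33
33 · 33 = 1089 ≡ 16
16 · 25 = 400 ≡ 30

30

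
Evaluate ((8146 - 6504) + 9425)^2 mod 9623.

6568

8146 - 6504 = 1642
1642 + 9425 = 11067 ≡ 1444 (mod 9623)
(1444)^2 ≡ 6568 (mod 9623)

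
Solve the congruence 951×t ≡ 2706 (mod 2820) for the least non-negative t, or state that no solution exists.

gcd(951, 2820) = 3, and 3 | 2706, so solutions exist.
Divide through by 3: 317×t = 902 (mod 940).
317⁻¹ ≡ 513 (mod 940).
t ≡ 513×902 ≡ 246 (mod 940).
The smallest non-negative solution is t = 246.

246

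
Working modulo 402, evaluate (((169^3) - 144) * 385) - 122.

401

(169)^3 ≡ 397 (mod 402)
397 - 144 = 253
253 * 385 = 97405 ≡ 121 (mod 402)
121 - 122 = -1 ≡ 401 (mod 402)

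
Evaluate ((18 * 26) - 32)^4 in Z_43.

18 * 26 = 468 ≡ 38 (mod 43)
38 - 32 = 6
(6)^4 ≡ 6 (mod 43)

6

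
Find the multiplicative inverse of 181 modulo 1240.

781

Run the extended Euclidean algorithm:
1240 = 6·181 + 154
181 = 1·154 + 27
154 = 5·27 + 19
27 = 1·19 + 8
19 = 2·8 + 3
8 = 2·3 + 2
3 = 1·2 + 1
2 = 2·1 + 0
gcd(181, 1240) = 1, so the inverse exists.
Back-substitute for 1:
1 = 1·3 − 1·2
  = −1·8 + 3·3
  = 3·19 − 7·8
  = −7·27 + 10·19
  = 10·154 − 57·27
  = −57·181 + 67·154
  = 67·1240 − 459·181
So 181⁻¹ ≡ −459 ≡ 781 (mod 1240).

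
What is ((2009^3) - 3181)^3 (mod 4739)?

2220

(2009)^3 ≡ 861 (mod 4739)
861 - 3181 = -2320 ≡ 2419 (mod 4739)
(2419)^3 ≡ 2220 (mod 4739)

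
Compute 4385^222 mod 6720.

1345

222 in binary is 11011110, i.e. 222 = 128 + 64 + 16 + 8 + 4 + 2.
4385^1 ≡ 4385 (mod 6720)
4385^2 ≡ 4385^2 = 19228225 ≡ 2305 (mod 6720)
4385^4 ≡ 2305^2 = 5313025 ≡ 4225 (mod 6720)
4385^8 ≡ 4225^2 = 17850625 ≡ 2305 (mod 6720)
4385^16 ≡ 2305^2 = 5313025 ≡ 4225 (mod 6720)
4385^32 ≡ 4225^2 = 17850625 ≡ 2305 (mod 6720)
4385^64 ≡ 2305^2 = 5313025 ≡ 4225 (mod 6720)
4385^128 ≡ 4225^2 = 17850625 ≡ 2305 (mod 6720)
4385^222 = 4385^128 · 4385^64 · 4385^16 · 4385^8 · 4385^4 · 4385^2 ≡ 2305 · 4225 · 4225 · 2305 · 4225 · 2305 (mod 6720).
Accumulate the product:
2305 · 4225 = 9738625 ≡ 1345
1345 · 4225 = 5682625 ≡ 4225
4225 · 2305 = 9738625 ≡ 1345
1345 · 4225 = 5682625 ≡ 4225
4225 · 2305 = 9738625 ≡ 1345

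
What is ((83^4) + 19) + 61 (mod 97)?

84

(83)^4 ≡ 4 (mod 97)
4 + 19 = 23
23 + 61 = 84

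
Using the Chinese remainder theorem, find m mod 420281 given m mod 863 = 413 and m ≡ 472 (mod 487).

200629

863⁻¹ mod 487: 863×136 ≡ 1 (mod 487), so 863⁻¹ ≡ 136.
m = 413 + 863×((472 − 413)×136 mod 487) = 413 + 863×232 = 200629.
Check: 200629 mod 863 = 413, 200629 mod 487 = 472. ✓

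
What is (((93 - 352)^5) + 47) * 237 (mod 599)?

169

93 - 352 = -259 ≡ 340 (mod 599)
(340)^5 ≡ 487 (mod 599)
487 + 47 = 534
534 * 237 = 126558 ≡ 169 (mod 599)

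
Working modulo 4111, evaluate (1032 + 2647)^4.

2046

1032 + 2647 = 3679
(3679)^4 ≡ 2046 (mod 4111)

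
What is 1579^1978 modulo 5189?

5165

1978 in binary is 11110111010, i.e. 1978 = 1024 + 512 + 256 + 128 + 32 + 16 + 8 + 2.
1579^1 ≡ 1579 (mod 5189)
1579^2 ≡ 1579^2 = 2493241 ≡ 2521 (mod 5189)
1579^4 ≡ 2521^2 = 6355441 ≡ 4105 (mod 5189)
1579^8 ≡ 4105^2 = 16851025 ≡ 2342 (mod 5189)
1579^16 ≡ 2342^2 = 5484964 ≡ 191 (mod 5189)
1579^32 ≡ 191^2 = 36481 ≡ 158 (mod 5189)
1579^64 ≡ 158^2 = 24964 ≡ 4208 (mod 5189)
1579^128 ≡ 4208^2 = 17707264 ≡ 2396 (mod 5189)
1579^256 ≡ 2396^2 = 5740816 ≡ 1782 (mod 5189)
1579^512 ≡ 1782^2 = 3175524 ≡ 5045 (mod 5189)
1579^1024 ≡ 5045^2 = 25452025 ≡ 5169 (mod 5189)
1579^1978 = 1579^1024 · 1579^512 · 1579^256 · 1579^128 · 1579^32 · 1579^16 · 1579^8 · 1579^2 ≡ 5169 · 5045 · 1782 · 2396 · 158 · 191 · 2342 · 2521 (mod 5189).
Accumulate the product:
5169 · 5045 = 26077605 ≡ 2880
2880 · 1782 = 5132160 ≡ 239
239 · 2396 = 572644 ≡ 1854
1854 · 158 = 292932 ≡ 2348
2348 · 191 = 448468 ≡ 2214
2214 · 2342 = 5185188 ≡ 1377
1377 · 2521 = 3471417 ≡ 5165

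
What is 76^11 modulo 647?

229

11 in binary is 1011, i.e. 11 = 8 + 2 + 1.
76^1 ≡ 76 (mod 647)
76^2 ≡ 76^2 = 5776 ≡ 600 (mod 647)
76^4 ≡ 600^2 = 360000 ≡ 268 (mod 647)
76^8 ≡ 268^2 = 71824 ≡ 7 (mod 647)
76^11 = 76^8 * 76^2 * 76^1 ≡ 7 * 600 * 76 (mod 647).
Accumulate the product:
7 * 600 = 4200 ≡ 318
318 * 76 = 24168 ≡ 229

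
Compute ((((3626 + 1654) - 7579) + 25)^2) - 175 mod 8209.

3626 + 1654 = 5280
5280 - 7579 = -2299 ≡ 5910 (mod 8209)
5910 + 25 = 5935
(5935)^2 ≡ 7615 (mod 8209)
7615 - 175 = 7440

7440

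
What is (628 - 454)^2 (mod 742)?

628 - 454 = 174
(174)^2 ≡ 596 (mod 742)

596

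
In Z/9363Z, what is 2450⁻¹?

9363 = 3*2450 + 2013
2450 = 1*2013 + 437
2013 = 4*437 + 265
437 = 1*265 + 172
265 = 1*172 + 93
172 = 1*93 + 79
93 = 1*79 + 14
79 = 5*14 + 9
14 = 1*9 + 5
9 = 1*5 + 4
5 = 1*4 + 1
4 = 4*1 + 0
gcd(2450, 9363) = 1, so the inverse exists.
Bézout: 1 = 527*9363 − 2014*2450.
So 2450⁻¹ ≡ −2014 ≡ 7349 (mod 9363).

7349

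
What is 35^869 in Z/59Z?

27

869 in binary is 1101100101, i.e. 869 = 512 + 256 + 64 + 32 + 4 + 1.
35^1 ≡ 35 (mod 59)
35^2 ≡ 35^2 = 1225 ≡ 45 (mod 59)
35^4 ≡ 45^2 = 2025 ≡ 19 (mod 59)
35^8 ≡ 19^2 = 361 ≡ 7 (mod 59)
35^16 ≡ 7^2 = 49 (mod 59)
35^32 ≡ 49^2 = 2401 ≡ 41 (mod 59)
35^64 ≡ 41^2 = 1681 ≡ 29 (mod 59)
35^128 ≡ 29^2 = 841 ≡ 15 (mod 59)
35^256 ≡ 15^2 = 225 ≡ 48 (mod 59)
35^512 ≡ 48^2 = 2304 ≡ 3 (mod 59)
35^869 = 35^512 * 35^256 * 35^64 * 35^32 * 35^4 * 35^1 ≡ 3 * 48 * 29 * 41 * 19 * 35 (mod 59).
Accumulate the product:
3 * 48 = 144 ≡ 26
26 * 29 = 754 ≡ 46
46 * 41 = 1886 ≡ 57
57 * 19 = 1083 ≡ 21
21 * 35 = 735 ≡ 27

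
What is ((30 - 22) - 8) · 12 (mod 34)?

30 - 22 = 8
8 - 8 = 0
0 · 12 = 0

0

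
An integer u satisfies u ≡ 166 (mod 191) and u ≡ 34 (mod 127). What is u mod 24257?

191⁻¹ mod 127: 191×2 ≡ 1 (mod 127), so 191⁻¹ ≡ 2.
u = 166 + 191×((34 − 166)×2 mod 127) = 166 + 191×117 = 22513.
Check: 22513 mod 191 = 166, 22513 mod 127 = 34. ✓

22513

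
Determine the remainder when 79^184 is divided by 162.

43

Using repeated squaring:
79^1 ≡ 79 (mod 162)
79^2 ≡ 79^2 = 6241 ≡ 85 (mod 162)
79^4 ≡ 85^2 = 7225 ≡ 97 (mod 162)
79^8 ≡ 97^2 = 9409 ≡ 13 (mod 162)
79^16 ≡ 13^2 = 169 ≡ 7 (mod 162)
79^32 ≡ 7^2 = 49 (mod 162)
79^64 ≡ 49^2 = 2401 ≡ 133 (mod 162)
79^128 ≡ 133^2 = 17689 ≡ 31 (mod 162)
79^184 = 79^128 · 79^32 · 79^16 · 79^8 ≡ 31 · 49 · 7 · 13 (mod 162).
Accumulate the product:
31 · 49 = 1519 ≡ 61
61 · 7 = 427 ≡ 103
103 · 13 = 1339 ≡ 43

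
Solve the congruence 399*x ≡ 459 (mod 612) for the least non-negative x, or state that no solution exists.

gcd(399, 612) = 3, and 3 | 459, so solutions exist.
Divide through by 3: 133*x = 153 (mod 204).
133⁻¹ ≡ 181 (mod 204).
x ≡ 181*153 ≡ 153 (mod 204).
The smallest non-negative solution is x = 153.

153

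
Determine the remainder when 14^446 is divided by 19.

9

446 in binary is 110111110, i.e. 446 = 256 + 128 + 32 + 16 + 8 + 4 + 2.
14^1 ≡ 14 (mod 19)
14^2 ≡ 14^2 = 196 ≡ 6 (mod 19)
14^4 ≡ 6^2 = 36 ≡ 17 (mod 19)
14^8 ≡ 17^2 = 289 ≡ 4 (mod 19)
14^16 ≡ 4^2 = 16 (mod 19)
14^32 ≡ 16^2 = 256 ≡ 9 (mod 19)
14^64 ≡ 9^2 = 81 ≡ 5 (mod 19)
14^128 ≡ 5^2 = 25 ≡ 6 (mod 19)
14^256 ≡ 6^2 = 36 ≡ 17 (mod 19)
14^446 = 14^256 * 14^128 * 14^32 * 14^16 * 14^8 * 14^4 * 14^2 ≡ 17 * 6 * 9 * 16 * 4 * 17 * 6 (mod 19).
Accumulate the product:
17 * 6 = 102 ≡ 7
7 * 9 = 63 ≡ 6
6 * 16 = 96 ≡ 1
1 * 4 = 4
4 * 17 = 68 ≡ 11
11 * 6 = 66 ≡ 9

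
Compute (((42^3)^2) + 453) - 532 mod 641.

(42)^3 ≡ 373 (mod 641)
(373)^2 ≡ 32 (mod 641)
32 + 453 = 485
485 - 532 = -47 ≡ 594 (mod 641)

594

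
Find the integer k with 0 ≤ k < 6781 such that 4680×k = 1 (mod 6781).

6781 = 1×4680 + 2101
4680 = 2×2101 + 478
2101 = 4×478 + 189
478 = 2×189 + 100
189 = 1×100 + 89
100 = 1×89 + 11
89 = 8×11 + 1
11 = 11×1 + 0
gcd(4680, 6781) = 1, so the inverse exists.
Bézout: 1 = 421×6781 − 610×4680.
So 4680⁻¹ ≡ −610 ≡ 6171 (mod 6781).

6171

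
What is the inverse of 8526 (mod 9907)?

7389

9907 = 1·8526 + 1381
8526 = 6·1381 + 240
1381 = 5·240 + 181
240 = 1·181 + 59
181 = 3·59 + 4
59 = 14·4 + 3
4 = 1·3 + 1
3 = 3·1 + 0
gcd(8526, 9907) = 1, so the inverse exists.
Bézout: 1 = 2167·9907 − 2518·8526.
So 8526⁻¹ ≡ −2518 ≡ 7389 (mod 9907).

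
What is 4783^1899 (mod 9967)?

By square-and-multiply:
1899 in binary is 11101101011, i.e. 1899 = 1024 + 512 + 256 + 64 + 32 + 8 + 2 + 1.
4783^1 ≡ 4783 (mod 9967)
4783^2 ≡ 4783^2 = 22877089 ≡ 2824 (mod 9967)
4783^4 ≡ 2824^2 = 7974976 ≡ 1376 (mod 9967)
4783^8 ≡ 1376^2 = 1893376 ≡ 9613 (mod 9967)
4783^16 ≡ 9613^2 = 92409769 ≡ 5712 (mod 9967)
4783^32 ≡ 5712^2 = 32626944 ≡ 4953 (mod 9967)
4783^64 ≡ 4953^2 = 24532209 ≡ 3422 (mod 9967)
4783^128 ≡ 3422^2 = 11710084 ≡ 8826 (mod 9967)
4783^256 ≡ 8826^2 = 77898276 ≡ 6171 (mod 9967)
4783^512 ≡ 6171^2 = 38081241 ≡ 7301 (mod 9967)
4783^1024 ≡ 7301^2 = 53304601 ≡ 1085 (mod 9967)
4783^1899 = 4783^1024 · 4783^512 · 4783^256 · 4783^64 · 4783^32 · 4783^8 · 4783^2 · 4783^1 ≡ 1085 · 7301 · 6171 · 3422 · 4953 · 9613 · 2824 · 4783 (mod 9967).
Accumulate the product:
1085 · 7301 = 7921585 ≡ 7787
7787 · 6171 = 48053577 ≡ 2670
2670 · 3422 = 9136740 ≡ 6968
6968 · 4953 = 34512504 ≡ 6750
6750 · 9613 = 64887750 ≡ 2580
2580 · 2824 = 7285920 ≡ 43
43 · 4783 = 205669 ≡ 6329

6329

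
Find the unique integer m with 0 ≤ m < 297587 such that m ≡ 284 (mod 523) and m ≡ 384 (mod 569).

89717

523⁻¹ mod 569: 523×235 ≡ 1 (mod 569), so 523⁻¹ ≡ 235.
m = 284 + 523×((384 − 284)×235 mod 569) = 284 + 523×171 = 89717.
Check: 89717 mod 523 = 284, 89717 mod 569 = 384. ✓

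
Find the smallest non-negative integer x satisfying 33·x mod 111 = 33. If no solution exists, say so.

gcd(33, 111) = 3, and 3 | 33, so solutions exist.
Divide through by 3: 11·x ≡ 11 (mod 37).
11⁻¹ ≡ 27 (mod 37).
x ≡ 27·11 ≡ 1 (mod 37).
The smallest non-negative solution is x = 1.

1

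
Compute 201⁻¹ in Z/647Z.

647 = 3*201 + 44
201 = 4*44 + 25
44 = 1*25 + 19
25 = 1*19 + 6
19 = 3*6 + 1
6 = 6*1 + 0
gcd(201, 647) = 1, so the inverse exists.
Back-substitute for 1:
1 = 1*19 − 3*6
  = −3*25 + 4*19
  = 4*44 − 7*25
  = −7*201 + 32*44
  = 32*647 − 103*201
So 201⁻¹ ≡ −103 ≡ 544 (mod 647).

544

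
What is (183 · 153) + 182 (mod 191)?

183 · 153 = 27999 ≡ 113 (mod 191)
113 + 182 = 295 ≡ 104 (mod 191)

104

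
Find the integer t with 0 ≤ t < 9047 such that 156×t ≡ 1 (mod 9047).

58

9047 = 57×156 + 155
156 = 1×155 + 1
155 = 155×1 + 0
gcd(156, 9047) = 1, so the inverse exists.
Bézout: 1 = −1×9047 + 58×156.
So 156⁻¹ ≡ 58 (mod 9047).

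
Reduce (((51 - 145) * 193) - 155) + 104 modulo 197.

51 - 145 = -94 ≡ 103 (mod 197)
103 * 193 = 19879 ≡ 179 (mod 197)
179 - 155 = 24
24 + 104 = 128

128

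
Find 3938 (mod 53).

3938 = 74·53 + 16, so 3938 ≡ 16 (mod 53).

16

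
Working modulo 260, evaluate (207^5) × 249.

(207)^5 ≡ 207 (mod 260)
207 × 249 = 51543 ≡ 63 (mod 260)

63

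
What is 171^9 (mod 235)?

26

9 in binary is 1001, i.e. 9 = 8 + 1.
171^1 ≡ 171 (mod 235)
171^2 ≡ 171^2 = 29241 ≡ 101 (mod 235)
171^4 ≡ 101^2 = 10201 ≡ 96 (mod 235)
171^8 ≡ 96^2 = 9216 ≡ 51 (mod 235)
171^9 = 171^8 × 171^1 ≡ 51 × 171 (mod 235).
51 × 171 = 8721 ≡ 26 (mod 235).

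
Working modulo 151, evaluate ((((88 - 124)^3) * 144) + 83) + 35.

97

88 - 124 = -36 ≡ 115 (mod 151)
(115)^3 ≡ 3 (mod 151)
3 * 144 = 432 ≡ 130 (mod 151)
130 + 83 = 213 ≡ 62 (mod 151)
62 + 35 = 97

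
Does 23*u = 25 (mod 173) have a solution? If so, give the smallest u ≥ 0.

gcd(23, 173) = 1, so a unique solution mod 173 exists.
23⁻¹ ≡ 158 (mod 173).
u ≡ 158*25 ≡ 144 (mod 173).

144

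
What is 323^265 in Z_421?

323^1 ≡ 323 (mod 421)
323^2 ≡ 323^2 = 104329 ≡ 342 (mod 421)
323^4 ≡ 342^2 = 116964 ≡ 347 (mod 421)
323^8 ≡ 347^2 = 120409 ≡ 3 (mod 421)
323^16 ≡ 3^2 = 9 (mod 421)
323^32 ≡ 9^2 = 81 (mod 421)
323^64 ≡ 81^2 = 6561 ≡ 246 (mod 421)
323^128 ≡ 246^2 = 60516 ≡ 313 (mod 421)
323^256 ≡ 313^2 = 97969 ≡ 297 (mod 421)
323^265 = 323^256 · 323^8 · 323^1 ≡ 297 · 3 · 323 (mod 421).
Accumulate the product:
297 · 3 = 891 ≡ 49
49 · 323 = 15827 ≡ 250

250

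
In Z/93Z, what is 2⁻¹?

93 = 46·2 + 1
2 = 2·1 + 0
gcd(2, 93) = 1, so the inverse exists.
Bézout: 1 = 1·93 − 46·2.
So 2⁻¹ ≡ −46 ≡ 47 (mod 93).

47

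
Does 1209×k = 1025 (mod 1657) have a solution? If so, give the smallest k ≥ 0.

31

gcd(1209, 1657) = 1, so a unique solution mod 1657 exists.
1209⁻¹ ≡ 270 (mod 1657).
k ≡ 270×1025 ≡ 31 (mod 1657).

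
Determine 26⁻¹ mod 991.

991 = 38*26 + 3
26 = 8*3 + 2
3 = 1*2 + 1
2 = 2*1 + 0
gcd(26, 991) = 1, so the inverse exists.
Bézout: 1 = 9*991 − 343*26.
So 26⁻¹ ≡ −343 ≡ 648 (mod 991).

648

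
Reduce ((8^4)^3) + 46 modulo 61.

43

(8)^4 ≡ 9 (mod 61)
(9)^3 ≡ 58 (mod 61)
58 + 46 = 104 ≡ 43 (mod 61)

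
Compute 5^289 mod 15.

Using repeated squaring:
289 in binary is 100100001, i.e. 289 = 256 + 32 + 1.
5^1 ≡ 5 (mod 15)
5^2 ≡ 5^2 = 25 ≡ 10 (mod 15)
5^4 ≡ 10^2 = 100 ≡ 10 (mod 15)
5^8 ≡ 10^2 = 100 ≡ 10 (mod 15)
5^16 ≡ 10^2 = 100 ≡ 10 (mod 15)
5^32 ≡ 10^2 = 100 ≡ 10 (mod 15)
5^64 ≡ 10^2 = 100 ≡ 10 (mod 15)
5^128 ≡ 10^2 = 100 ≡ 10 (mod 15)
5^256 ≡ 10^2 = 100 ≡ 10 (mod 15)
5^289 = 5^256 · 5^32 · 5^1 ≡ 10 · 10 · 5 (mod 15).
Accumulate the product:
10 · 10 = 100 ≡ 10
10 · 5 = 50 ≡ 5

5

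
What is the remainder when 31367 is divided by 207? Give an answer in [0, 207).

110

31367 = 151×207 + 110, so 31367 ≡ 110 (mod 207).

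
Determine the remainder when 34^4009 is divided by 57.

Using repeated squaring:
4009 in binary is 111110101001, i.e. 4009 = 2048 + 1024 + 512 + 256 + 128 + 32 + 8 + 1.
34^1 ≡ 34 (mod 57)
34^2 ≡ 34^2 = 1156 ≡ 16 (mod 57)
34^4 ≡ 16^2 = 256 ≡ 28 (mod 57)
34^8 ≡ 28^2 = 784 ≡ 43 (mod 57)
34^16 ≡ 43^2 = 1849 ≡ 25 (mod 57)
34^32 ≡ 25^2 = 625 ≡ 55 (mod 57)
34^64 ≡ 55^2 = 3025 ≡ 4 (mod 57)
34^128 ≡ 4^2 = 16 (mod 57)
34^256 ≡ 16^2 = 256 ≡ 28 (mod 57)
34^512 ≡ 28^2 = 784 ≡ 43 (mod 57)
34^1024 ≡ 43^2 = 1849 ≡ 25 (mod 57)
34^2048 ≡ 25^2 = 625 ≡ 55 (mod 57)
34^4009 = 34^2048 × 34^1024 × 34^512 × 34^256 × 34^128 × 34^32 × 34^8 × 34^1 ≡ 55 × 25 × 43 × 28 × 16 × 55 × 43 × 34 (mod 57).
Accumulate the product:
55 × 25 = 1375 ≡ 7
7 × 43 = 301 ≡ 16
16 × 28 = 448 ≡ 49
49 × 16 = 784 ≡ 43
43 × 55 = 2365 ≡ 28
28 × 43 = 1204 ≡ 7
7 × 34 = 238 ≡ 10

10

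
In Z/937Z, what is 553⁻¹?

61

Apply the Euclidean algorithm and back-substitute:
937 = 1×553 + 384
553 = 1×384 + 169
384 = 2×169 + 46
169 = 3×46 + 31
46 = 1×31 + 15
31 = 2×15 + 1
15 = 15×1 + 0
gcd(553, 937) = 1, so the inverse exists.
Back-substitute for 1:
1 = 1×31 − 2×15
  = −2×46 + 3×31
  = 3×169 − 11×46
  = −11×384 + 25×169
  = 25×553 − 36×384
  = −36×937 + 61×553
So 553⁻¹ ≡ 61 (mod 937).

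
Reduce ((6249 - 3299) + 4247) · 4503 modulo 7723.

6249 - 3299 = 2950
2950 + 4247 = 7197
7197 · 4503 = 32408091 ≡ 2383 (mod 7723)

2383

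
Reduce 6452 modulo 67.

6452 = 96×67 + 20, so 6452 ≡ 20 (mod 67).

20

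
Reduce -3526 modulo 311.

-3526 = -12*311 + 206, so -3526 ≡ 206 (mod 311).

206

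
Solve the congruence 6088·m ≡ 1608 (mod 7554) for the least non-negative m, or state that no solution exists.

3678

gcd(6088, 7554) = 2, and 2 | 1608, so solutions exist.
Divide through by 2: 3044·m ≡ 804 mod 3777.
3044⁻¹ ≡ 371 (mod 3777).
m ≡ 371·804 ≡ 3678 (mod 3777).
The smallest non-negative solution is m = 3678.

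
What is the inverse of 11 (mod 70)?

70 = 6×11 + 4
11 = 2×4 + 3
4 = 1×3 + 1
3 = 3×1 + 0
gcd(11, 70) = 1, so the inverse exists.
Back-substitute for 1:
1 = 1×4 − 1×3
  = −1×11 + 3×4
  = 3×70 − 19×11
So 11⁻¹ ≡ −19 ≡ 51 (mod 70).

51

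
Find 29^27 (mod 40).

29

By square-and-multiply:
27 in binary is 11011, i.e. 27 = 16 + 8 + 2 + 1.
29^1 ≡ 29 (mod 40)
29^2 ≡ 29^2 = 841 ≡ 1 (mod 40)
29^4 ≡ 1^2 = 1 (mod 40)
29^8 ≡ 1^2 = 1 (mod 40)
29^16 ≡ 1^2 = 1 (mod 40)
29^27 = 29^16 × 29^8 × 29^2 × 29^1 ≡ 1 × 1 × 1 × 29 (mod 40).
Accumulate the product:
1 × 1 = 1
1 × 1 = 1
1 × 29 = 29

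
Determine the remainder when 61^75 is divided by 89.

15

Using repeated squaring:
75 in binary is 1001011, i.e. 75 = 64 + 8 + 2 + 1.
61^1 ≡ 61 (mod 89)
61^2 ≡ 61^2 = 3721 ≡ 72 (mod 89)
61^4 ≡ 72^2 = 5184 ≡ 22 (mod 89)
61^8 ≡ 22^2 = 484 ≡ 39 (mod 89)
61^16 ≡ 39^2 = 1521 ≡ 8 (mod 89)
61^32 ≡ 8^2 = 64 (mod 89)
61^64 ≡ 64^2 = 4096 ≡ 2 (mod 89)
61^75 = 61^64 * 61^8 * 61^2 * 61^1 ≡ 2 * 39 * 72 * 61 (mod 89).
Accumulate the product:
2 * 39 = 78
78 * 72 = 5616 ≡ 9
9 * 61 = 549 ≡ 15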